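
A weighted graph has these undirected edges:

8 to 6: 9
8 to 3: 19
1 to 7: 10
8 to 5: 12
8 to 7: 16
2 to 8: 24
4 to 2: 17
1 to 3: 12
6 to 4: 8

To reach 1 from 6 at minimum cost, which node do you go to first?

8

Compare a few routes:
6–4–2–8–7–1: 8+17+24+16+10 = 75
6–4–2–8–3–1: 8+17+24+19+12 = 80
6–8–3–1: 9+19+12 = 40
6–8–7–1: 9+16+10 = 35
Cheapest is 6–8–7–1 at 35.
So from 6 the first move is to 8.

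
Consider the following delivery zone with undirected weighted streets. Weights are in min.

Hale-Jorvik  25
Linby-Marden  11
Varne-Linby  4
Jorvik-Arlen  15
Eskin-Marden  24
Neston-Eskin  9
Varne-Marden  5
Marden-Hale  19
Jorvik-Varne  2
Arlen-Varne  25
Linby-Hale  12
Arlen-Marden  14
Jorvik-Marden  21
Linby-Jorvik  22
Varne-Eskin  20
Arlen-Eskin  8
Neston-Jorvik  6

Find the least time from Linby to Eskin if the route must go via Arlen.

Best Linby to Arlen: Linby → Varne → Jorvik → Arlen costing 21
Shortest Arlen→Eskin: Arlen → Eskin = 8
Total via Arlen: 21 + 8 = 29 min.

29 min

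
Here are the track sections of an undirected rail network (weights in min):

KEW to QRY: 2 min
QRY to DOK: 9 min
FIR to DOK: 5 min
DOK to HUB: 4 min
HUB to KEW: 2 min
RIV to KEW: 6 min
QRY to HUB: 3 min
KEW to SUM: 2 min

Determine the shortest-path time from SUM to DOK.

8 min

Enumerating some paths:
SUM - KEW - QRY - HUB - DOK: 2+2+3+4 = 11
SUM - KEW - HUB - DOK: 2+2+4 = 8
SUM - KEW - QRY - DOK: 2+2+9 = 13
Cheapest is SUM - KEW - HUB - DOK at 8 min.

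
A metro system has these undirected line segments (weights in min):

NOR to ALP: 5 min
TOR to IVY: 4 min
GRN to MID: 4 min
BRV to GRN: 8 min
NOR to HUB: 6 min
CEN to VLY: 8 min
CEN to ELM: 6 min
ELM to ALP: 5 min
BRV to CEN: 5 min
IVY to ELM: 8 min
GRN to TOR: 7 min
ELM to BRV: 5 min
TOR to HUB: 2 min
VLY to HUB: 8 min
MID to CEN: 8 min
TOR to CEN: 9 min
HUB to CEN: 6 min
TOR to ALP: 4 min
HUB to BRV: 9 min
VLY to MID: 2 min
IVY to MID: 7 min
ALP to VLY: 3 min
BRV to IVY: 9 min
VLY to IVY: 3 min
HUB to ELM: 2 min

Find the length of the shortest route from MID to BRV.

Candidate routes:
MID - VLY - ALP - ELM - BRV: 2+3+5+5 = 15
MID - CEN - BRV: 8+5 = 13
MID - GRN - BRV: 4+8 = 12
MID - VLY - IVY - BRV: 2+3+9 = 14
The minimum is 12 min via MID - GRN - BRV.

12 min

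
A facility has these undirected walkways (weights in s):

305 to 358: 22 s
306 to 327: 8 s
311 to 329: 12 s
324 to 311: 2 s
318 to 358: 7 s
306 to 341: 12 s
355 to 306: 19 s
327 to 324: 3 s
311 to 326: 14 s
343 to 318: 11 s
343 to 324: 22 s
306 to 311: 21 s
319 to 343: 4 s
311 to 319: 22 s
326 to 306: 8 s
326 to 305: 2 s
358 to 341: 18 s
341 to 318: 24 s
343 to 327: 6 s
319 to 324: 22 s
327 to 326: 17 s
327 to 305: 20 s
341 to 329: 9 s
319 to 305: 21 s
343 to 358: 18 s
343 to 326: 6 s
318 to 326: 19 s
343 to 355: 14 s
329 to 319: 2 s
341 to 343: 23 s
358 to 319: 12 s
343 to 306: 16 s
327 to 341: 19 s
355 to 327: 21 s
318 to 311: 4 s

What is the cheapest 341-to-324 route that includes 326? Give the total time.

Best 341 to 326: 341–306–326 costing 20
Shortest 326→324: 326–343–327–324 = 15
Total via 326: 20 + 15 = 35 s.

35 s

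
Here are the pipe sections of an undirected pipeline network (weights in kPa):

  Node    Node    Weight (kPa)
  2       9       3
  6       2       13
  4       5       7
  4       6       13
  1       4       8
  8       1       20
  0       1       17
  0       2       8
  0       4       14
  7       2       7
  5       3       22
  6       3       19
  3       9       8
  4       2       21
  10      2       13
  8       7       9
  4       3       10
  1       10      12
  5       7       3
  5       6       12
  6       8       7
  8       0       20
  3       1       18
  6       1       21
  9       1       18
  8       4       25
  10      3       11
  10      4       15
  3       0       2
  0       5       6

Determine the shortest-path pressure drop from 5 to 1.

15 kPa

Enumerating some paths:
5 → 0 → 1: 6+17 = 23
5 → 0 → 3 → 1: 6+2+18 = 26
5 → 4 → 1: 7+8 = 15
Cheapest is 5 → 4 → 1 at 15 kPa.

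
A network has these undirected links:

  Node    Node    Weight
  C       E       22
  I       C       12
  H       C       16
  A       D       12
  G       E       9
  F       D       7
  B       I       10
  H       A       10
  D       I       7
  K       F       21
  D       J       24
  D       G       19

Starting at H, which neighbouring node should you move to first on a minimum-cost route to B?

Enumerating some paths:
H - C - I - B: 16+12+10 = 38
H - A - D - I - B: 10+12+7+10 = 39
The minimum is 38 via H - C - I - B.
So from H the first move is to C.

C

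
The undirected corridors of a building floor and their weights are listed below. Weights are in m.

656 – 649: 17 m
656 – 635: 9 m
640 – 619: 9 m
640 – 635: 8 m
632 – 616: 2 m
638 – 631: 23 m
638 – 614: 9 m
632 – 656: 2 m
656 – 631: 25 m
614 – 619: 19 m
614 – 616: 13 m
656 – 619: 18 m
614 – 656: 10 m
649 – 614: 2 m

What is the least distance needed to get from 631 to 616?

Enumerating some paths:
631 → 656 → 632 → 616: 25+2+2 = 29
631 → 638 → 614 → 616: 23+9+13 = 45
631 → 638 → 614 → 656 → 632 → 616: 23+9+10+2+2 = 46
631 → 656 → 614 → 616: 25+10+13 = 48
The minimum is 29 m via 631 → 656 → 632 → 616.

29 m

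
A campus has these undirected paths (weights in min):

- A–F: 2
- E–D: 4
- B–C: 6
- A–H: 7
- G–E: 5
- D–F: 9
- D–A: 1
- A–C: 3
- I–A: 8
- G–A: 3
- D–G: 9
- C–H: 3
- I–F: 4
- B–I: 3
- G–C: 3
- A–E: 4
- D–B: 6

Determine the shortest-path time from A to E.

4 min

Settle nodes by increasing distance from A:
A: 0
D: 1  (via A)
F: 2  (via A)
C: 3  (via A)
G: 3  (via A)
E: 4  (via A)
Shortest route: A → E = 4 min.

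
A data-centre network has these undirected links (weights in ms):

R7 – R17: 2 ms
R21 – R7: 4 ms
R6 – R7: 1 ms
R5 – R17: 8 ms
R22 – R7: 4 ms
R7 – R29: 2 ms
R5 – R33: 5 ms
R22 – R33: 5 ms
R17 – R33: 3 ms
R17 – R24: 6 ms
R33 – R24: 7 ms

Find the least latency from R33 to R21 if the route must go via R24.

19 ms

Shortest R33→R24: R33 → R24 = 7
Best R24 to R21: R24 → R17 → R7 → R21 costing 12
Total via R24: 7 + 12 = 19 ms.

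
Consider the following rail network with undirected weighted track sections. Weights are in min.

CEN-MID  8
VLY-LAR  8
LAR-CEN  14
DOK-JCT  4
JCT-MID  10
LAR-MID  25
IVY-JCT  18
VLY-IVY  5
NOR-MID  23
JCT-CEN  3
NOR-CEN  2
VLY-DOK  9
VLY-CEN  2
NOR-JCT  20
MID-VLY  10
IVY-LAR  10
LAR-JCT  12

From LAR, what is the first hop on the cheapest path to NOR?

Enumerating some paths:
LAR–JCT–CEN–NOR: 12+3+2 = 17
LAR–CEN–NOR: 14+2 = 16
LAR–VLY–CEN–NOR: 8+2+2 = 12
LAR–IVY–VLY–CEN–NOR: 10+5+2+2 = 19
The minimum is 12 min via LAR–VLY–CEN–NOR.
So from LAR the first move is to VLY.

VLY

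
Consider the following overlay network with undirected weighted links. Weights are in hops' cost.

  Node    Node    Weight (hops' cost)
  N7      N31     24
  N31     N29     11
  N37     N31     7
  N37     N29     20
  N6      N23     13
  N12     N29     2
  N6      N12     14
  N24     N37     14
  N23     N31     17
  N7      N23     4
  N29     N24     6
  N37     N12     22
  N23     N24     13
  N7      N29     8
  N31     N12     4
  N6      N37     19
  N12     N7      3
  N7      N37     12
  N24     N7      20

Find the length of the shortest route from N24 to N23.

13 hops' cost

Candidate routes:
N24–N29–N12–N7–N23: 6+2+3+4 = 15
N24–N7–N23: 20+4 = 24
N24–N29–N7–N23: 6+8+4 = 18
N24–N23: 13 = 13
The minimum is 13 hops' cost via N24–N23.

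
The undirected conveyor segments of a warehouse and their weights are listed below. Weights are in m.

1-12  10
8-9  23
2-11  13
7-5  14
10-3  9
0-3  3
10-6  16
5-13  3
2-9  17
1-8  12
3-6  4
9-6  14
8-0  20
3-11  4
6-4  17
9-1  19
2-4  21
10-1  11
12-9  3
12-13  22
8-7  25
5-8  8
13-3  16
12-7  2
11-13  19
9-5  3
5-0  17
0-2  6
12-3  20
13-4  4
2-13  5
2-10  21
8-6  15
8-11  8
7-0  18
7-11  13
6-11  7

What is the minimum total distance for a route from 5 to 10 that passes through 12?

27 m

Shortest 5→12: 5–9–12 = 6
Best 12 to 10: 12–1–10 costing 21
Total via 12: 6 + 21 = 27 m.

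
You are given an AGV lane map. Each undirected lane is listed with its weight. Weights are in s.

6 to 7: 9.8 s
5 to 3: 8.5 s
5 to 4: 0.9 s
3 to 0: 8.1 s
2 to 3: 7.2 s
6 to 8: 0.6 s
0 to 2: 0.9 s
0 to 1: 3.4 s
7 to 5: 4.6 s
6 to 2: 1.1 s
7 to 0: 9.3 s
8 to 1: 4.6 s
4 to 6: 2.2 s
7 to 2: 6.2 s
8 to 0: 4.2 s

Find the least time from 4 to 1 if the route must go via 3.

20.9 s

Best 4 to 3: 4–5–3 costing 9.4
Best 3 to 1: 3–0–1 costing 11.5
Total via 3: 9.4 + 11.5 = 20.9 s.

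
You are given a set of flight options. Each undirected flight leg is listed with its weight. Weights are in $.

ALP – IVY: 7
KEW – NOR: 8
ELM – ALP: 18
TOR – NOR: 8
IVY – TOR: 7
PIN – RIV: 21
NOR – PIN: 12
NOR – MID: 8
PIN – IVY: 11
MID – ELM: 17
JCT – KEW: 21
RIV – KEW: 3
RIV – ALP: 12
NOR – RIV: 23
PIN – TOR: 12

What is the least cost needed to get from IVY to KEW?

$22

Settle nodes by increasing distance from IVY:
IVY: 0
TOR: 7  (via IVY)
ALP: 7  (via IVY)
PIN: 11  (via IVY)
NOR: 15  (via TOR)
RIV: 19  (via ALP)
KEW: 22  (via RIV)
Shortest route: IVY → ALP → RIV → KEW = $22.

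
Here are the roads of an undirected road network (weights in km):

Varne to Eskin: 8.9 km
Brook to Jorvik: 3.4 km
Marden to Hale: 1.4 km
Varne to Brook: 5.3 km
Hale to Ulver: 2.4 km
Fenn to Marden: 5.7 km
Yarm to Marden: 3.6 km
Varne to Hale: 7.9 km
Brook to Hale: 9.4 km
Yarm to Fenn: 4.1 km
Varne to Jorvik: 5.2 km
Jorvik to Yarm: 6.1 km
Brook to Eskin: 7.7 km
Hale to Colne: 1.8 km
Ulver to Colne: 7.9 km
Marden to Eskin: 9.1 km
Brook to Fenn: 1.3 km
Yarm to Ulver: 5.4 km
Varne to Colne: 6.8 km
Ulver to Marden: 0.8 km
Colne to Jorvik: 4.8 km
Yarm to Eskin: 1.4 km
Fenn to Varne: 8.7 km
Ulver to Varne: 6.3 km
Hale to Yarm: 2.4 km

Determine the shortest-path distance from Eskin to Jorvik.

7.5 km

Compare a few routes:
Eskin–Yarm–Hale–Colne–Jorvik: 1.4+2.4+1.8+4.8 = 10.4
Eskin–Yarm–Jorvik: 1.4+6.1 = 7.5
Eskin–Yarm–Fenn–Brook–Jorvik: 1.4+4.1+1.3+3.4 = 10.2
The minimum is 7.5 km via Eskin–Yarm–Jorvik.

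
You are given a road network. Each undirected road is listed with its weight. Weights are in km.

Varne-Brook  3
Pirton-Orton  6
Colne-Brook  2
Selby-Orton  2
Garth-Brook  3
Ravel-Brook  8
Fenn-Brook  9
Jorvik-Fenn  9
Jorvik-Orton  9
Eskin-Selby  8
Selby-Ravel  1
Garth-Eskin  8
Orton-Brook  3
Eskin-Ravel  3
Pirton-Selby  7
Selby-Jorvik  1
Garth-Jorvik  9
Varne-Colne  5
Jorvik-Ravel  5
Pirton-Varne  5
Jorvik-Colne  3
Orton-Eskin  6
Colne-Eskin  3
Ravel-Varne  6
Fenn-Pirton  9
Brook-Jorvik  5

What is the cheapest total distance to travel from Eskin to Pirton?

Running Dijkstra from Eskin:
Eskin: 0
Ravel: 3  (via Eskin)
Colne: 3  (via Eskin)
Selby: 4  (via Ravel)
Jorvik: 5  (via Selby)
Brook: 5  (via Colne)
Orton: 6  (via Eskin)
Varne: 8  (via Colne)
Garth: 8  (via Eskin)
Pirton: 11  (via Selby)
Shortest route: Eskin–Ravel–Selby–Pirton = 11 km.

11 km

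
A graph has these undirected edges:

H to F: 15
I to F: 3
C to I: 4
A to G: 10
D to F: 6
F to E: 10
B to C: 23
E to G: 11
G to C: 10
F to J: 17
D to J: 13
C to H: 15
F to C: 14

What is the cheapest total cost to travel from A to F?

Running Dijkstra from A:
A: 0
G: 10  (via A)
C: 20  (via G)
E: 21  (via G)
I: 24  (via C)
F: 27  (via I)
Shortest route: A → G → C → I → F = 27.

27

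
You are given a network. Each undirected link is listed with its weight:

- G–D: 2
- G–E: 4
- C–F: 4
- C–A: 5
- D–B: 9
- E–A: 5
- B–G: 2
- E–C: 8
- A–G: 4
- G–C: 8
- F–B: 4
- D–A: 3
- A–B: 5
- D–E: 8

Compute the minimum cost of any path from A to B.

Settle nodes by increasing distance from A:
A: 0
D: 3  (via A)
G: 4  (via A)
B: 5  (via A)
Shortest route: A–B = 5.

5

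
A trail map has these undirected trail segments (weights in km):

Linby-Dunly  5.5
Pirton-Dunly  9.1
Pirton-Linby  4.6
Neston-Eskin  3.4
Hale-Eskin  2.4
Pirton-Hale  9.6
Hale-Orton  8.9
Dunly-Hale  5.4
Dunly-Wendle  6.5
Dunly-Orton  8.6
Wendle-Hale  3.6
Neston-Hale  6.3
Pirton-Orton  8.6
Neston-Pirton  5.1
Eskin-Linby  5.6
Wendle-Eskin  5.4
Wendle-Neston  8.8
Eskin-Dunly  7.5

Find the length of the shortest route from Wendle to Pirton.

Shortest distances from Wendle:
Wendle: 0
Hale: 3.6  (via Wendle)
Eskin: 5.4  (via Wendle)
Dunly: 6.5  (via Wendle)
Neston: 8.8  (via Wendle)
Linby: 11  (via Eskin)
Orton: 12.5  (via Hale)
Pirton: 13.2  (via Hale)
Shortest route: Wendle–Hale–Pirton = 13.2 km.

13.2 km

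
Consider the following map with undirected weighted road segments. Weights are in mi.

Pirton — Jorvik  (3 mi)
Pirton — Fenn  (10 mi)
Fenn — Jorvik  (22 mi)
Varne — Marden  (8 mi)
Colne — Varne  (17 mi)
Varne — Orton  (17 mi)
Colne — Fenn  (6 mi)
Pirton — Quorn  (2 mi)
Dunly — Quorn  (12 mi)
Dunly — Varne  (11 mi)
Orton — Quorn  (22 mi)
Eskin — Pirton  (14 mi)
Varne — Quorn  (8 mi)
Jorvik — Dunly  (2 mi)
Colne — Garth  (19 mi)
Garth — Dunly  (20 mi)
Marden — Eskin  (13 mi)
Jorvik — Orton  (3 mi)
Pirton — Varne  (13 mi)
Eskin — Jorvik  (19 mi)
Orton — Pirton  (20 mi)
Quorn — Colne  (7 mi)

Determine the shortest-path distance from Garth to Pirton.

Candidate routes:
Garth → Dunly → Quorn → Pirton: 20+12+2 = 34
Garth → Dunly → Jorvik → Pirton: 20+2+3 = 25
Garth → Colne → Quorn → Pirton: 19+7+2 = 28
Garth → Colne → Fenn → Pirton: 19+6+10 = 35
The minimum is 25 mi via Garth → Dunly → Jorvik → Pirton.

25 mi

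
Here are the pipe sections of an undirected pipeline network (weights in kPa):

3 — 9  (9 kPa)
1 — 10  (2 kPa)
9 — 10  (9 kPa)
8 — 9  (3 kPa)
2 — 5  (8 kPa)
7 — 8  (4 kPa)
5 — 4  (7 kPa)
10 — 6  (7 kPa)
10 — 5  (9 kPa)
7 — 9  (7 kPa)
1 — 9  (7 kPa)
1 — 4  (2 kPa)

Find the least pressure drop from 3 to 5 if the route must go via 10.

Best 3 to 10: 3 → 9 → 10 costing 18
Best 10 to 5: 10 → 5 costing 9
Total via 10: 18 + 9 = 27 kPa.

27 kPa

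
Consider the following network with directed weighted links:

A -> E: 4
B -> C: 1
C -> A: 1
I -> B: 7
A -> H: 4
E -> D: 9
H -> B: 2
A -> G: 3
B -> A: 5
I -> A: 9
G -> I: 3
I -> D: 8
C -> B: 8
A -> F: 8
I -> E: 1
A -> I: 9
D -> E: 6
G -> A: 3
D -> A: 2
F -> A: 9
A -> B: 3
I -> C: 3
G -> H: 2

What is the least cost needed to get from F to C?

13

Compare a few routes:
F - A - H - B - C: 9+4+2+1 = 16
F - A - B - C: 9+3+1 = 13
The minimum is 13 via F - A - B - C.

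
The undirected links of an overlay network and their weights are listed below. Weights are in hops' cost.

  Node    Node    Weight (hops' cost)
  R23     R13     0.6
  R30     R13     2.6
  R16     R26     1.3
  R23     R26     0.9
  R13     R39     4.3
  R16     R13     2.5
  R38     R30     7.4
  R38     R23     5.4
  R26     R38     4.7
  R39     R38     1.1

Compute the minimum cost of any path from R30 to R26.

4.1 hops' cost

Candidate routes:
R30–R13–R23–R26: 2.6+0.6+0.9 = 4.1
R30–R13–R16–R26: 2.6+2.5+1.3 = 6.4
The minimum is 4.1 hops' cost via R30–R13–R23–R26.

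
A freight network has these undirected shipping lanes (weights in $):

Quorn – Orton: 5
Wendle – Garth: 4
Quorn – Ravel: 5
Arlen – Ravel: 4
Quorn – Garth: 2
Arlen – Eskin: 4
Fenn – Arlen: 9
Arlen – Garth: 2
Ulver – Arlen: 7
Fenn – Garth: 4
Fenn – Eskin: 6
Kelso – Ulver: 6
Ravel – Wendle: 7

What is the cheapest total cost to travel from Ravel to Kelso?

$17

Enumerating some paths:
Ravel → Quorn → Garth → Arlen → Ulver → Kelso: 5+2+2+7+6 = 22
Ravel → Arlen → Ulver → Kelso: 4+7+6 = 17
Cheapest is Ravel → Arlen → Ulver → Kelso at $17.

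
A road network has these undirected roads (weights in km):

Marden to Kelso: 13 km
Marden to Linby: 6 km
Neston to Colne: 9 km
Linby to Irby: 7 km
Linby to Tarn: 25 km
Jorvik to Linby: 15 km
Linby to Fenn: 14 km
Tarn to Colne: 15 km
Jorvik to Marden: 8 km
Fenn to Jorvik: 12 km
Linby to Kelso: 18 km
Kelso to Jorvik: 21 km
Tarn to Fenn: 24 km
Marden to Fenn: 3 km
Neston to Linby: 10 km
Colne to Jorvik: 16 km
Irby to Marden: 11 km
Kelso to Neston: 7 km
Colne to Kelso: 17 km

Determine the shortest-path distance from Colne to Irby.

Compare a few routes:
Colne–Neston–Linby–Marden–Irby: 9+10+6+11 = 36
Colne–Jorvik–Marden–Irby: 16+8+11 = 35
Colne–Jorvik–Marden–Linby–Irby: 16+8+6+7 = 37
Colne–Neston–Linby–Irby: 9+10+7 = 26
Cheapest is Colne–Neston–Linby–Irby at 26 km.

26 km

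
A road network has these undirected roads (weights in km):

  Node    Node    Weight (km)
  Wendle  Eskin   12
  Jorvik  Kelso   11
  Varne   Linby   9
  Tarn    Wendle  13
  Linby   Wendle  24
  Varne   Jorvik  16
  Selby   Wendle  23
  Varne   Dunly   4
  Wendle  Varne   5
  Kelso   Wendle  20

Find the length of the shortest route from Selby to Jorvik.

Candidate routes:
Selby → Wendle → Kelso → Jorvik: 23+20+11 = 54
Selby → Wendle → Linby → Varne → Jorvik: 23+24+9+16 = 72
Selby → Wendle → Varne → Jorvik: 23+5+16 = 44
Cheapest is Selby → Wendle → Varne → Jorvik at 44 km.

44 km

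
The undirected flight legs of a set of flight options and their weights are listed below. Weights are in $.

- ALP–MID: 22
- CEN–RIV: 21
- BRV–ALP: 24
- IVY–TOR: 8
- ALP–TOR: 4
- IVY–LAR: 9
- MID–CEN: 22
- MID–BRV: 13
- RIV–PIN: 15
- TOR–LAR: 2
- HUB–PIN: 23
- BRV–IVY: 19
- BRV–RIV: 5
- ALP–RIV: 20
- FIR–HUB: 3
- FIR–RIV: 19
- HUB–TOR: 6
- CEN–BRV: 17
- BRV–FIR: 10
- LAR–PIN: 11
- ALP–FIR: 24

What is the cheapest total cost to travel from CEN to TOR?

$36

Compare a few routes:
CEN → BRV → ALP → TOR: 17+24+4 = 45
CEN → BRV → IVY → TOR: 17+19+8 = 44
CEN → BRV → FIR → HUB → TOR: 17+10+3+6 = 36
The minimum is $36 via CEN → BRV → FIR → HUB → TOR.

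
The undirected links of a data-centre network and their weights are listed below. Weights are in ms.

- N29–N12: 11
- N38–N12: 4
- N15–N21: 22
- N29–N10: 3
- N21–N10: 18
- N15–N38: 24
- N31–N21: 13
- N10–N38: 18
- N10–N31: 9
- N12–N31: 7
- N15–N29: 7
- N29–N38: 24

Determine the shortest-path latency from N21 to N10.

Settle nodes by increasing distance from N21:
N21: 0
N31: 13  (via N21)
N10: 18  (via N21)
Shortest route: N21 → N10 = 18 ms.

18 ms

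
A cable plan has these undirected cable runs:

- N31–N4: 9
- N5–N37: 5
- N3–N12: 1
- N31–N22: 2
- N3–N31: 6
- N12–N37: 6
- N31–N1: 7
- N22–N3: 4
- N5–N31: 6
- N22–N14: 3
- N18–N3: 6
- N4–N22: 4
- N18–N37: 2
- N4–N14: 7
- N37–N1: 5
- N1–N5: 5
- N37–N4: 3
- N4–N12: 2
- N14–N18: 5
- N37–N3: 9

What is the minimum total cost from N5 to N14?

Running Dijkstra from N5:
N5: 0
N1: 5  (via N5)
N37: 5  (via N5)
N31: 6  (via N5)
N18: 7  (via N37)
N4: 8  (via N37)
N22: 8  (via N31)
N12: 10  (via N4)
N3: 11  (via N12)
N14: 11  (via N22)
Shortest route: N5 → N31 → N22 → N14 = 11.

11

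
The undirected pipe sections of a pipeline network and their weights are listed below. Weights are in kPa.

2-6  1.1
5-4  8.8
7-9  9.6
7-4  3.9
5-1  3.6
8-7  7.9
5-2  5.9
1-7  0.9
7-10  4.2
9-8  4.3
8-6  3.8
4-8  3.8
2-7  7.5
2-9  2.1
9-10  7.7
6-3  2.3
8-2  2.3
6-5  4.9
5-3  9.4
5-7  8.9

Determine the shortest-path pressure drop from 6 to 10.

Enumerating some paths:
6 - 2 - 7 - 10: 1.1+7.5+4.2 = 12.8
6 - 2 - 9 - 10: 1.1+2.1+7.7 = 10.9
The minimum is 10.9 kPa via 6 - 2 - 9 - 10.

10.9 kPa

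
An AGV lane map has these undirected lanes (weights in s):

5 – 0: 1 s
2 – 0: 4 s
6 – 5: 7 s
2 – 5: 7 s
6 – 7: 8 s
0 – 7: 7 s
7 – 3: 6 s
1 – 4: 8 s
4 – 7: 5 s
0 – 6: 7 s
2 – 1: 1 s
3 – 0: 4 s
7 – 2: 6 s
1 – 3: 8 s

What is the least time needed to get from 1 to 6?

Enumerating some paths:
1–2–7–6: 1+6+8 = 15
1–2–5–6: 1+7+7 = 15
1–2–0–6: 1+4+7 = 12
1–2–0–5–6: 1+4+1+7 = 13
Cheapest is 1–2–0–6 at 12 s.

12 s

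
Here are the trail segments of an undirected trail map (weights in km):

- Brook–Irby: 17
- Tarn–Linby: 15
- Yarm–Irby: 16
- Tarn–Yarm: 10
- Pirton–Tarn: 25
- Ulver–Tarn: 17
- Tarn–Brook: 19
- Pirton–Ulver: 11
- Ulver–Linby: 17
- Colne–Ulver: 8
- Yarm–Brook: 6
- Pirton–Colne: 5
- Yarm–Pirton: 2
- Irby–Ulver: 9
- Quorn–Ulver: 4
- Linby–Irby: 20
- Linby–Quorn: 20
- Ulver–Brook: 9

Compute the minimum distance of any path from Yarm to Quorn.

Settle nodes by increasing distance from Yarm:
Yarm: 0
Pirton: 2  (via Yarm)
Brook: 6  (via Yarm)
Colne: 7  (via Pirton)
Tarn: 10  (via Yarm)
Ulver: 13  (via Pirton)
Irby: 16  (via Yarm)
Quorn: 17  (via Ulver)
Shortest route: Yarm–Pirton–Ulver–Quorn = 17 km.

17 km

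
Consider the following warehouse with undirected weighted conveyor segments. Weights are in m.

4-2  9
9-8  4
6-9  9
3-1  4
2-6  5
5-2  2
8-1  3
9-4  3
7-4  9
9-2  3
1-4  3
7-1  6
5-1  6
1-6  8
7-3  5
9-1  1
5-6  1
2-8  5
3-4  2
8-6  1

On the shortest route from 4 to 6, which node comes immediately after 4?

Compare a few routes:
4–1–9–8–6: 3+1+4+1 = 9
4–9–8–6: 3+4+1 = 8
4–1–8–6: 3+3+1 = 7
4–9–1–8–6: 3+1+3+1 = 8
The minimum is 7 m via 4–1–8–6.
So from 4 the first move is to 1.

1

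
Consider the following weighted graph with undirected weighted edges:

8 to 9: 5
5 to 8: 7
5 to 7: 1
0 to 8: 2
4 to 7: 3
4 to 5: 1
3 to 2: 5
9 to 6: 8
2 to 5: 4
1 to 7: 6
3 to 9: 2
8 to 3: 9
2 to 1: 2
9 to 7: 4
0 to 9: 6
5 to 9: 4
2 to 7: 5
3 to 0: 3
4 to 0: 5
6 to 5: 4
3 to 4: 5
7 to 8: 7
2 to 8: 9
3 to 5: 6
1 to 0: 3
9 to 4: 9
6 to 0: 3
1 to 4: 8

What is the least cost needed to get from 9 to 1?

Compare a few routes:
9–3–0–1: 2+3+3 = 8
9–3–2–1: 2+5+2 = 9
9–7–1: 4+6 = 10
9–0–1: 6+3 = 9
The minimum is 8 via 9–3–0–1.

8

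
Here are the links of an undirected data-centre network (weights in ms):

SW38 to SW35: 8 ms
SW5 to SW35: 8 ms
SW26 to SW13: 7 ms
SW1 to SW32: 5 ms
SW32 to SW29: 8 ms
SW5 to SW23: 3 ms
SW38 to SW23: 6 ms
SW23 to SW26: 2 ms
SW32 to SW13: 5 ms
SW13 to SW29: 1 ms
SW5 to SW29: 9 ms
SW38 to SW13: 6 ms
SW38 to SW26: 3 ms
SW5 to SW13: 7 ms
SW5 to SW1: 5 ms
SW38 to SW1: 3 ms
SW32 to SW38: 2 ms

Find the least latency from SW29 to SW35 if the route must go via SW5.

Best SW29 to SW5: SW29 → SW13 → SW5 costing 8
Shortest SW5→SW35: SW5 → SW35 = 8
Total via SW5: 8 + 8 = 16 ms.

16 ms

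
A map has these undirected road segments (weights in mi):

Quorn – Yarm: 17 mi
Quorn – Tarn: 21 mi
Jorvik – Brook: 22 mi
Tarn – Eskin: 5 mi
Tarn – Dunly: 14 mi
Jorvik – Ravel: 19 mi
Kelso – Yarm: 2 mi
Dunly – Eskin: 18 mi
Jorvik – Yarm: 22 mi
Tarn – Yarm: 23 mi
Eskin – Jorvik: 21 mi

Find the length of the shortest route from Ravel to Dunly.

Shortest distances from Ravel:
Ravel: 0
Jorvik: 19  (via Ravel)
Eskin: 40  (via Jorvik)
Yarm: 41  (via Jorvik)
Brook: 41  (via Jorvik)
Kelso: 43  (via Yarm)
Tarn: 45  (via Eskin)
Dunly: 58  (via Eskin)
Shortest route: Ravel → Jorvik → Eskin → Dunly = 58 mi.

58 mi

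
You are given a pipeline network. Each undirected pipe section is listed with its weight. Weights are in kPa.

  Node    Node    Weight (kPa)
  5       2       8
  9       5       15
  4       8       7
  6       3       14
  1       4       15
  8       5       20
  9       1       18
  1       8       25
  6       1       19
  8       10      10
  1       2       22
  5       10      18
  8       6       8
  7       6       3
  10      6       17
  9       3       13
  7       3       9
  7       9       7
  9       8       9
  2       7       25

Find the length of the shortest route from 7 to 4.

Shortest distances from 7:
7: 0
6: 3  (via 7)
9: 7  (via 7)
3: 9  (via 7)
8: 11  (via 6)
4: 18  (via 8)
Shortest route: 7 → 6 → 8 → 4 = 18 kPa.

18 kPa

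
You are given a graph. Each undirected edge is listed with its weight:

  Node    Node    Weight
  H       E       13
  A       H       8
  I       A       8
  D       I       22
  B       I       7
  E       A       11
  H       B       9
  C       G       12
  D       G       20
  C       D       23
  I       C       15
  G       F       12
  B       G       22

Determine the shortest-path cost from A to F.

47

Shortest distances from A:
A: 0
H: 8  (via A)
I: 8  (via A)
E: 11  (via A)
B: 15  (via I)
C: 23  (via I)
D: 30  (via I)
G: 35  (via C)
F: 47  (via G)
Shortest route: A–I–C–G–F = 47.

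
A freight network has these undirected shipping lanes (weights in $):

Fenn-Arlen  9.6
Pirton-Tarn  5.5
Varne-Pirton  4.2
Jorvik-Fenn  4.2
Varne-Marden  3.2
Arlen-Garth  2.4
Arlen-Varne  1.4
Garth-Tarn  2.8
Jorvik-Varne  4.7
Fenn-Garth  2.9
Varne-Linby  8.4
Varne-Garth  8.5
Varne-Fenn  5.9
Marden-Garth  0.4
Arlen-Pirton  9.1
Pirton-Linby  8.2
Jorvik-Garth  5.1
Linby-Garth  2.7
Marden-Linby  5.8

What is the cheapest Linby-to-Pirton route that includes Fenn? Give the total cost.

$15.7

Best Linby to Fenn: Linby → Garth → Fenn costing 5.6
Shortest Fenn→Pirton: Fenn → Varne → Pirton = 10.1
Total via Fenn: 5.6 + 10.1 = $15.7.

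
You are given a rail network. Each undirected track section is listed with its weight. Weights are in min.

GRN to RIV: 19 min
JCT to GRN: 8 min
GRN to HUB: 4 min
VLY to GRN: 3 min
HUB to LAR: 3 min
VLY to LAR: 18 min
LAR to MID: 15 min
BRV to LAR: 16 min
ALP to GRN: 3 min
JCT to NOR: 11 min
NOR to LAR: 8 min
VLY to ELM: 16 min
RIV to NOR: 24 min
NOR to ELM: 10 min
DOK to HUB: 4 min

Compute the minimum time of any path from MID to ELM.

33 min

Compare a few routes:
MID–LAR–HUB–GRN–VLY–ELM: 15+3+4+3+16 = 41
MID–LAR–HUB–GRN–JCT–NOR–ELM: 15+3+4+8+11+10 = 51
MID–LAR–NOR–ELM: 15+8+10 = 33
MID–LAR–VLY–ELM: 15+18+16 = 49
Cheapest is MID–LAR–NOR–ELM at 33 min.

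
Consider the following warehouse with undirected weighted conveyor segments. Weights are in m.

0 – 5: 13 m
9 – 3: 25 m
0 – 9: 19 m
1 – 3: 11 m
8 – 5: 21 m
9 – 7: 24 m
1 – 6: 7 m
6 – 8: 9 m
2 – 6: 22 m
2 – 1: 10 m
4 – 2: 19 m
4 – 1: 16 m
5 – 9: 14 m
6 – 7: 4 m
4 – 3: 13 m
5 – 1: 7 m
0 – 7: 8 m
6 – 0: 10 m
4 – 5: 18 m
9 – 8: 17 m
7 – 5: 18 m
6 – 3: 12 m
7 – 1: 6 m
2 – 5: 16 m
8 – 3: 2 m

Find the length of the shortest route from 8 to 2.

Candidate routes:
8–3–1–2: 2+11+10 = 23
8–6–1–2: 9+7+10 = 26
The minimum is 23 m via 8–3–1–2.

23 m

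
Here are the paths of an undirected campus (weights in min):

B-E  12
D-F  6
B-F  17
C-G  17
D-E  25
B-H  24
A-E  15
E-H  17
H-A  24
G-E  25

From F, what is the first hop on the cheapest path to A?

Candidate routes:
F → B → E → A: 17+12+15 = 44
F → B → E → H → A: 17+12+17+24 = 70
F → D → E → A: 6+25+15 = 46
F → B → H → A: 17+24+24 = 65
The minimum is 44 min via F → B → E → A.
So from F the first move is to B.

B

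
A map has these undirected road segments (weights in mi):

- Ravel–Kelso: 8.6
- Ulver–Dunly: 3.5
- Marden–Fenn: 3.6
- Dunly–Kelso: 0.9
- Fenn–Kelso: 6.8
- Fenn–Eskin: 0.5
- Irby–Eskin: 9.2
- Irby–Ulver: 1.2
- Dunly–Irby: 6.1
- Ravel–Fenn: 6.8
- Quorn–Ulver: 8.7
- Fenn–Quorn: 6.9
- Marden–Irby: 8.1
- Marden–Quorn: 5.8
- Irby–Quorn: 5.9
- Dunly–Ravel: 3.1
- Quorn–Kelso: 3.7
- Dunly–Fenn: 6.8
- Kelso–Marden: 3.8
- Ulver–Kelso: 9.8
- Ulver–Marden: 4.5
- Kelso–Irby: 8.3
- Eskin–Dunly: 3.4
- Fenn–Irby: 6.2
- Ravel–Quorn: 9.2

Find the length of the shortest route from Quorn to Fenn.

6.9 mi

Running Dijkstra from Quorn:
Quorn: 0
Kelso: 3.7  (via Quorn)
Dunly: 4.6  (via Kelso)
Marden: 5.8  (via Quorn)
Irby: 5.9  (via Quorn)
Fenn: 6.9  (via Quorn)
Shortest route: Quorn → Fenn = 6.9 mi.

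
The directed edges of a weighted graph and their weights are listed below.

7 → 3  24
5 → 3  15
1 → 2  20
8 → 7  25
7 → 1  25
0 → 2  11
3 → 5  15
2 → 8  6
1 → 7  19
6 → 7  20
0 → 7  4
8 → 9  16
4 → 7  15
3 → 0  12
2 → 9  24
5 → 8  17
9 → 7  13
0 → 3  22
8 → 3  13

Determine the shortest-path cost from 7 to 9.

Running Dijkstra from 7:
7: 0
3: 24  (via 7)
1: 25  (via 7)
0: 36  (via 3)
5: 39  (via 3)
2: 45  (via 1)
8: 51  (via 2)
9: 67  (via 8)
Shortest route: 7–1–2–8–9 = 67.

67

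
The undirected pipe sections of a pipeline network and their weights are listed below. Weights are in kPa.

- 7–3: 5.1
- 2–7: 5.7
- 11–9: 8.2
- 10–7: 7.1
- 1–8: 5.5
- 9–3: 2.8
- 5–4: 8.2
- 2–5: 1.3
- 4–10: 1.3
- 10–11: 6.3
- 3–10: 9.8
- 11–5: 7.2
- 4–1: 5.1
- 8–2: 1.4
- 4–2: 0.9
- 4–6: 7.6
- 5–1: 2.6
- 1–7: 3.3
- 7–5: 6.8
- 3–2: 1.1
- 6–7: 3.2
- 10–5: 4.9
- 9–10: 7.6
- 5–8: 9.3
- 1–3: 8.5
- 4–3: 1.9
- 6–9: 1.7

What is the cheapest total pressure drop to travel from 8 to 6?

Compare a few routes:
8–2–4–3–9–6: 1.4+0.9+1.9+2.8+1.7 = 8.7
8–2–3–9–6: 1.4+1.1+2.8+1.7 = 7
8–2–4–6: 1.4+0.9+7.6 = 9.9
The minimum is 7 kPa via 8–2–3–9–6.

7 kPa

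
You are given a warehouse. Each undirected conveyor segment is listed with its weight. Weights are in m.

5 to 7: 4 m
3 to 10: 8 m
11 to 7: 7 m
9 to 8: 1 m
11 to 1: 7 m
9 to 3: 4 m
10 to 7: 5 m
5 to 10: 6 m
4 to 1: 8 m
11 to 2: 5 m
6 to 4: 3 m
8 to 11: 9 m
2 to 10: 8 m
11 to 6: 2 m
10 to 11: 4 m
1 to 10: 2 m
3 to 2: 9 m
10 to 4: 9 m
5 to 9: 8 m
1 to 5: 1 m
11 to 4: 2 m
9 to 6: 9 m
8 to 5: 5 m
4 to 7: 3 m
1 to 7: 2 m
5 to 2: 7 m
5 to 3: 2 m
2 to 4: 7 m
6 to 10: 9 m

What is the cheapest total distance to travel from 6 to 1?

Settle nodes by increasing distance from 6:
6: 0
11: 2  (via 6)
4: 3  (via 6)
7: 6  (via 4)
10: 6  (via 11)
2: 7  (via 11)
1: 8  (via 7)
Shortest route: 6–4–7–1 = 8 m.

8 m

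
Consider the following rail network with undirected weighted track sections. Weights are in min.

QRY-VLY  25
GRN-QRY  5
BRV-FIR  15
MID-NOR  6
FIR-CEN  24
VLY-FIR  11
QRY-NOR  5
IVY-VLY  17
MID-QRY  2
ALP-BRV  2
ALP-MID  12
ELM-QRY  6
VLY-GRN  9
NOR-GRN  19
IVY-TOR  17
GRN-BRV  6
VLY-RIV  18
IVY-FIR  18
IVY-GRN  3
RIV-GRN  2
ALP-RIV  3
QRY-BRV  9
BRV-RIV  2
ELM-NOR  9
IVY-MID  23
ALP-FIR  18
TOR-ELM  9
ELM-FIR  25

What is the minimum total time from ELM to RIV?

Candidate routes:
ELM → QRY → GRN → BRV → RIV: 6+5+6+2 = 19
ELM → QRY → GRN → RIV: 6+5+2 = 13
ELM → QRY → BRV → ALP → RIV: 6+9+2+3 = 20
ELM → QRY → BRV → RIV: 6+9+2 = 17
The minimum is 13 min via ELM → QRY → GRN → RIV.

13 min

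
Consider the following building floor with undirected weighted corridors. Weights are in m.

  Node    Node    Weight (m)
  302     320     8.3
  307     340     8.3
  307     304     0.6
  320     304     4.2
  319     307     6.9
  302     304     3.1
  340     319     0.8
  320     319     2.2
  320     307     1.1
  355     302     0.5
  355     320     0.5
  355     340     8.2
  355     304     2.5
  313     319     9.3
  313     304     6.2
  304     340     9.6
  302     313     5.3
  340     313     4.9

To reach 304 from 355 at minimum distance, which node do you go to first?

Compare a few routes:
355 → 302 → 304: 0.5+3.1 = 3.6
355 → 320 → 307 → 304: 0.5+1.1+0.6 = 2.2
355 → 304: 2.5 = 2.5
The minimum is 2.2 m via 355 → 320 → 307 → 304.
So from 355 the first move is to 320.

320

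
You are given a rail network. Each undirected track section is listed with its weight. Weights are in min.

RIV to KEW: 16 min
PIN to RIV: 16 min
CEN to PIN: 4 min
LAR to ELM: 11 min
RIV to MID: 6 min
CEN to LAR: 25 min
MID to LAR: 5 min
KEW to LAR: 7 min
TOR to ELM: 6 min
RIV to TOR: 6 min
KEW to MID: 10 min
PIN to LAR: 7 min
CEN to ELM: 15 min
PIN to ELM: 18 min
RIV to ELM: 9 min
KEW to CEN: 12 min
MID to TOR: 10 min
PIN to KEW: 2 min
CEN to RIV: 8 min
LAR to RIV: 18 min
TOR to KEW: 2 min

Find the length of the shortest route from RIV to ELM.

Candidate routes:
RIV → CEN → PIN → KEW → TOR → ELM: 8+4+2+2+6 = 22
RIV → ELM: 9 = 9
RIV → TOR → ELM: 6+6 = 12
Cheapest is RIV → ELM at 9 min.

9 min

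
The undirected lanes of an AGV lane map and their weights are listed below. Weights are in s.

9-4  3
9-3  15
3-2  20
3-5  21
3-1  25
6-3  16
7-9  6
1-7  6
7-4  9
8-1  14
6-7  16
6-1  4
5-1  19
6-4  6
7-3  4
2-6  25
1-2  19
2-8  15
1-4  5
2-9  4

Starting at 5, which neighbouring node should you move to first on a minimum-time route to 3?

Enumerating some paths:
5 - 1 - 7 - 3: 19+6+4 = 29
5 - 3: 21 = 21
Cheapest is 5 - 3 at 21 s.
So from 5 the first move is to 3.

3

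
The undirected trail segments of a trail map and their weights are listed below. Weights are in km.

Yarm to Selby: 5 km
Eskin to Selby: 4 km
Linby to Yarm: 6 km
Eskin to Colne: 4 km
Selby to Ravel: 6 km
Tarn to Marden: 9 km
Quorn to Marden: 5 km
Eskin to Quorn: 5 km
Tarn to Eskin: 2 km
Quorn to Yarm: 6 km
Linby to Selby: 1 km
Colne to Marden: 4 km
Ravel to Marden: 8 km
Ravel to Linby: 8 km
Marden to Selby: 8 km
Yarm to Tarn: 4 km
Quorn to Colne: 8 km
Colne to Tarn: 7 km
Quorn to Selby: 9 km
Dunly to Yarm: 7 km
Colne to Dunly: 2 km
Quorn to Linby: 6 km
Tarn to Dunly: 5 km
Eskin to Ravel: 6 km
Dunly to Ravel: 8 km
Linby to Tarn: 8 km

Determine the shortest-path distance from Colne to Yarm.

9 km

Running Dijkstra from Colne:
Colne: 0
Dunly: 2  (via Colne)
Marden: 4  (via Colne)
Eskin: 4  (via Colne)
Tarn: 6  (via Eskin)
Quorn: 8  (via Colne)
Selby: 8  (via Eskin)
Yarm: 9  (via Dunly)
Shortest route: Colne–Dunly–Yarm = 9 km.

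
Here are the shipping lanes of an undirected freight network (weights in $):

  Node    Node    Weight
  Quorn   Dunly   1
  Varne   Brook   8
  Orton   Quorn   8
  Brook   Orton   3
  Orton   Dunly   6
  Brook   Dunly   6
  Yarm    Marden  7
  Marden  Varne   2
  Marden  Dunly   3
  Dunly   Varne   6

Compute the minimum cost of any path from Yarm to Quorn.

$11

Running Dijkstra from Yarm:
Yarm: 0
Marden: 7  (via Yarm)
Varne: 9  (via Marden)
Dunly: 10  (via Marden)
Quorn: 11  (via Dunly)
Shortest route: Yarm → Marden → Dunly → Quorn = $11.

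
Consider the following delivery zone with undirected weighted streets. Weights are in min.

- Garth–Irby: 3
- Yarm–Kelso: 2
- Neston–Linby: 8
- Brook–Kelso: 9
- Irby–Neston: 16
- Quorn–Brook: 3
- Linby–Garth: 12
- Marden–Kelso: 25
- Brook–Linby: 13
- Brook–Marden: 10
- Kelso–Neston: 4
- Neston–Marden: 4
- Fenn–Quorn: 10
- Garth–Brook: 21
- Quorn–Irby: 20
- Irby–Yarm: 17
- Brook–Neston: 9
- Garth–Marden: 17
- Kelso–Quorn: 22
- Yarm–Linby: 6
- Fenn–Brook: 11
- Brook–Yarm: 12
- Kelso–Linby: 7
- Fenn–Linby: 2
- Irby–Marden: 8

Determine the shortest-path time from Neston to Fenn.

Enumerating some paths:
Neston → Linby → Fenn: 8+2 = 10
Neston → Kelso → Yarm → Linby → Fenn: 4+2+6+2 = 14
Neston → Kelso → Linby → Fenn: 4+7+2 = 13
Neston → Brook → Fenn: 9+11 = 20
The minimum is 10 min via Neston → Linby → Fenn.

10 min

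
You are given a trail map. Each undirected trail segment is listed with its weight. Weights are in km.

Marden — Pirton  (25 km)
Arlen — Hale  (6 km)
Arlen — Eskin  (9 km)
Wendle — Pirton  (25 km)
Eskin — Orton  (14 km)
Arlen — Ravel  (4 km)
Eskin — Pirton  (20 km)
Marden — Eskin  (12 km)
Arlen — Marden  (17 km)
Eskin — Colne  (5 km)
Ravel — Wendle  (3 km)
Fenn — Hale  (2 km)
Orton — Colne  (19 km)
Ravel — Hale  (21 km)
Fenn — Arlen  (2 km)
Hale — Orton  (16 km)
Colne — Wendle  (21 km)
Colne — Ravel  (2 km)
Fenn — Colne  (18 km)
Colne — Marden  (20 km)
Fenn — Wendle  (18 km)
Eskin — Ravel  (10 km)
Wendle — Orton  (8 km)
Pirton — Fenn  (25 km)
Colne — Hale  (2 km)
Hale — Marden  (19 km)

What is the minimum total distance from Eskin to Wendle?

Shortest distances from Eskin:
Eskin: 0
Colne: 5  (via Eskin)
Ravel: 7  (via Colne)
Hale: 7  (via Colne)
Arlen: 9  (via Eskin)
Fenn: 9  (via Hale)
Wendle: 10  (via Ravel)
Shortest route: Eskin–Colne–Ravel–Wendle = 10 km.

10 km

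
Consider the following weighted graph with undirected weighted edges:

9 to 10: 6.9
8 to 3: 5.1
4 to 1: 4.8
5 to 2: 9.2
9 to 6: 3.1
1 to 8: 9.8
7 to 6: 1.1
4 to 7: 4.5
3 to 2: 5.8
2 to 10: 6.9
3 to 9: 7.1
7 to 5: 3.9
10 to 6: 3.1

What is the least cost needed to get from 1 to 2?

20.4

Running Dijkstra from 1:
1: 0
4: 4.8  (via 1)
7: 9.3  (via 4)
8: 9.8  (via 1)
6: 10.4  (via 7)
5: 13.2  (via 7)
9: 13.5  (via 6)
10: 13.5  (via 6)
3: 14.9  (via 8)
2: 20.4  (via 10)
Shortest route: 1 → 4 → 7 → 6 → 10 → 2 = 20.4.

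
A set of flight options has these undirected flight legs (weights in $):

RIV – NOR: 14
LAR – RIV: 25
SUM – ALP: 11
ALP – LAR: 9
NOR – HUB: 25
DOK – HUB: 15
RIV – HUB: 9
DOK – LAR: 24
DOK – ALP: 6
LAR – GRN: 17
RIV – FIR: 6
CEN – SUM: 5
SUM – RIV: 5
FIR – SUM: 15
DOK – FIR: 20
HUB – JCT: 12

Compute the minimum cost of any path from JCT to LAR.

Running Dijkstra from JCT:
JCT: 0
HUB: 12  (via JCT)
RIV: 21  (via HUB)
SUM: 26  (via RIV)
DOK: 27  (via HUB)
FIR: 27  (via RIV)
CEN: 31  (via SUM)
ALP: 33  (via DOK)
NOR: 35  (via RIV)
LAR: 42  (via ALP)
Shortest route: JCT–HUB–DOK–ALP–LAR = $42.

$42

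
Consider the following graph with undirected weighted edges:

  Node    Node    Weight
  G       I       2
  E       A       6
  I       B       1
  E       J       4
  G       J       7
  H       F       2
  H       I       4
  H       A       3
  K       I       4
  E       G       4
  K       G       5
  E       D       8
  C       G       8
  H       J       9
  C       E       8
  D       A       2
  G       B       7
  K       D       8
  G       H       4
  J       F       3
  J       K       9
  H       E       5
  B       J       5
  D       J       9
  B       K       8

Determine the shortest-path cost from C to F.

14

Candidate routes:
C - E - J - F: 8+4+3 = 15
C - E - H - F: 8+5+2 = 15
C - G - H - F: 8+4+2 = 14
Cheapest is C - G - H - F at 14.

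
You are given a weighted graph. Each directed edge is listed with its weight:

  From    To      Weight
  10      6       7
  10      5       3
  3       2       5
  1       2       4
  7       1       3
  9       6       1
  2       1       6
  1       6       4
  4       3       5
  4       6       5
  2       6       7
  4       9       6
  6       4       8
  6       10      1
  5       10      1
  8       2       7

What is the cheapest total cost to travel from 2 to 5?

Candidate routes:
2 - 1 - 6 - 10 - 5: 6+4+1+3 = 14
2 - 6 - 10 - 5: 7+1+3 = 11
Cheapest is 2 - 6 - 10 - 5 at 11.

11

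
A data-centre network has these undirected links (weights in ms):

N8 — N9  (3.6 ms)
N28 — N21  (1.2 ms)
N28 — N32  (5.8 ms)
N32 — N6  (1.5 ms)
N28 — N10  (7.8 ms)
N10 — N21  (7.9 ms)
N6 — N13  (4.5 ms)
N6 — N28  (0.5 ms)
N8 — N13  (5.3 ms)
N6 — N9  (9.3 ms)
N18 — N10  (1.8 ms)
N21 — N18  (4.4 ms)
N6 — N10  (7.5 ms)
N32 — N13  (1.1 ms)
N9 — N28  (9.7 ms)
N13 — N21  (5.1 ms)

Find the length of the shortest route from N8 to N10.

Settle nodes by increasing distance from N8:
N8: 0
N9: 3.6  (via N8)
N13: 5.3  (via N8)
N32: 6.4  (via N13)
N6: 7.9  (via N32)
N28: 8.4  (via N6)
N21: 9.6  (via N28)
N18: 14  (via N21)
N10: 15.4  (via N6)
Shortest route: N8 → N13 → N32 → N6 → N10 = 15.4 ms.

15.4 ms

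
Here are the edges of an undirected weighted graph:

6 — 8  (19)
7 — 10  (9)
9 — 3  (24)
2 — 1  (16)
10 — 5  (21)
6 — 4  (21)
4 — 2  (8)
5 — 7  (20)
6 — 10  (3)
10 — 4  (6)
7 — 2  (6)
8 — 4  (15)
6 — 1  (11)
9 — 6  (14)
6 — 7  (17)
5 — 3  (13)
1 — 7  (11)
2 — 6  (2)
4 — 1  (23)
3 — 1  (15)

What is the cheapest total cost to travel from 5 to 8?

42

Candidate routes:
5–10–6–8: 21+3+19 = 43
5–7–2–6–8: 20+6+2+19 = 47
5–10–4–8: 21+6+15 = 42
The minimum is 42 via 5–10–4–8.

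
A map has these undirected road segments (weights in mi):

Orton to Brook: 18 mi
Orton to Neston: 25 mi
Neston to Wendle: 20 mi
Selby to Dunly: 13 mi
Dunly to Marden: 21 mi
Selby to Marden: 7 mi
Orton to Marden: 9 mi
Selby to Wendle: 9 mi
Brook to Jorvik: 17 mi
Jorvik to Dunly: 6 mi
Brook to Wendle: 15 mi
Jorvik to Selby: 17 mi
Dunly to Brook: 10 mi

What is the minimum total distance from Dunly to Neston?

42 mi

Compare a few routes:
Dunly - Brook - Wendle - Neston: 10+15+20 = 45
Dunly - Selby - Wendle - Neston: 13+9+20 = 42
Dunly - Brook - Orton - Neston: 10+18+25 = 53
Dunly - Jorvik - Selby - Wendle - Neston: 6+17+9+20 = 52
Cheapest is Dunly - Selby - Wendle - Neston at 42 mi.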